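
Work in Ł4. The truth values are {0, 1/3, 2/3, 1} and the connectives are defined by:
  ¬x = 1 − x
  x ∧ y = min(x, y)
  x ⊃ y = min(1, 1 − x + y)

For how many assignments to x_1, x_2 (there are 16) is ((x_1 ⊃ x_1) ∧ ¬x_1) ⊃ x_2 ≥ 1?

x_1 = 0, x_2 = 0 ↦ 0  <
x_1 = 0, x_2 = 1/3 ↦ 1/3  <
x_1 = 0, x_2 = 2/3 ↦ 2/3  <
x_1 = 0, x_2 = 1 ↦ 1  ≥
x_1 = 1/3, x_2 = 0 ↦ 1/3  <
x_1 = 1/3, x_2 = 1/3 ↦ 2/3  <
x_1 = 1/3, x_2 = 2/3 ↦ 1  ≥
x_1 = 1/3, x_2 = 1 ↦ 1  ≥
x_1 = 2/3, x_2 = 0 ↦ 2/3  <
x_1 = 2/3, x_2 = 1/3 ↦ 1  ≥
x_1 = 2/3, x_2 = 2/3 ↦ 1  ≥
x_1 = 2/3, x_2 = 1 ↦ 1  ≥
x_1 = 1, x_2 = 0 ↦ 1  ≥
x_1 = 1, x_2 = 1/3 ↦ 1  ≥
x_1 = 1, x_2 = 2/3 ↦ 1  ≥
x_1 = 1, x_2 = 1 ↦ 1  ≥
So 10 of the 16 assignments meet the threshold.

10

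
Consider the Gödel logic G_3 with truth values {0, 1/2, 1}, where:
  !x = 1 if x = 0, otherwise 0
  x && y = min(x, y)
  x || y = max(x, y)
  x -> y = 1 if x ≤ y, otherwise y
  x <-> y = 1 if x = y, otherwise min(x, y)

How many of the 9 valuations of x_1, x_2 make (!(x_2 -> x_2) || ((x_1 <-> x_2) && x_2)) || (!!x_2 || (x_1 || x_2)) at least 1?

7

x_1 = 0, x_2 = 0 ↦ 0  <
x_1 = 0, x_2 = 1/2 ↦ 1  ≥
x_1 = 0, x_2 = 1 ↦ 1  ≥
x_1 = 1/2, x_2 = 0 ↦ 1/2  <
x_1 = 1/2, x_2 = 1/2 ↦ 1  ≥
x_1 = 1/2, x_2 = 1 ↦ 1  ≥
x_1 = 1, x_2 = 0 ↦ 1  ≥
x_1 = 1, x_2 = 1/2 ↦ 1  ≥
x_1 = 1, x_2 = 1 ↦ 1  ≥
So 7 of the 9 assignments meet the threshold.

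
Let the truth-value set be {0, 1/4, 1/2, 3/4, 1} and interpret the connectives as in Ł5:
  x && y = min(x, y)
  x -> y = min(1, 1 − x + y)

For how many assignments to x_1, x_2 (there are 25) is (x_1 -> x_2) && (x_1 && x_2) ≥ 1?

1

value 1: 1 assignment (counts)
value 3/4: 3 assignments
value 1/2: 5 assignments
value 1/4: 7 assignments
value 0: 9 assignments
So 1 of the 25 assignments meets the threshold.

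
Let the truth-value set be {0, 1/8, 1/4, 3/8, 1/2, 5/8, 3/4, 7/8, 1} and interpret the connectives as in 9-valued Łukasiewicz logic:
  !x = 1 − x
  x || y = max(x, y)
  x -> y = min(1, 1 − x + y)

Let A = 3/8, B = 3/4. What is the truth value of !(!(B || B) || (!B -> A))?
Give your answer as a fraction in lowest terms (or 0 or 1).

0

B || B = 3/4 || 3/4 = 3/4
!(B || B) = !3/4 = 1/4
!B = !3/4 = 1/4
!B -> A = 1/4 -> 3/8 = 1
!(B || B) || (!B -> A) = 1/4 || 1 = 1
!(!(B || B) || (!B -> A)) = !1 = 0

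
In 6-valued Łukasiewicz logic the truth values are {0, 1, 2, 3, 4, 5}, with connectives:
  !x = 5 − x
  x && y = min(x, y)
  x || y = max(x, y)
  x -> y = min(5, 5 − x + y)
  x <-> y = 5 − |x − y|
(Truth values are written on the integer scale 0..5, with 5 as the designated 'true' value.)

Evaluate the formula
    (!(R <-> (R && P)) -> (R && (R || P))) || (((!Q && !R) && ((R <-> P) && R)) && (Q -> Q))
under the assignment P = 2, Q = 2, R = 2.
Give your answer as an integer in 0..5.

R && P = 2 && 2 = 2
R <-> (R && P) = 2 <-> 2 = 5
!(R <-> (R && P)) = !5 = 0
R || P = 2 || 2 = 2
R && (R || P) = 2 && 2 = 2
!(R <-> (R && P)) -> (R && (R || P)) = 0 -> 2 = 5
!Q = !2 = 3
!R = !2 = 3
!Q && !R = 3 && 3 = 3
R <-> P = 2 <-> 2 = 5
(R <-> P) && R = 5 && 2 = 2
(!Q && !R) && ((R <-> P) && R) = 3 && 2 = 2
Q -> Q = 2 -> 2 = 5
((!Q && !R) && ((R <-> P) && R)) && (Q -> Q) = 2 && 5 = 2
(!(R <-> (R && P)) -> (R && (R || P))) || (((!Q && !R) && ((R <-> P) && R)) && (Q -> Q)) = 5 || 2 = 5

5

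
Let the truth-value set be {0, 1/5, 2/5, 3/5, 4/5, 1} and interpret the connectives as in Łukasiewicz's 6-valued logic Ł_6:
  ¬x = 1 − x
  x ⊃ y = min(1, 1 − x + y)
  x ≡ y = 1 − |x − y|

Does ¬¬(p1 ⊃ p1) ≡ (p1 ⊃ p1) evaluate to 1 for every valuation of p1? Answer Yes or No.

Yes

p1 = 0 ↦ 1
p1 = 1/5 ↦ 1
p1 = 2/5 ↦ 1
p1 = 3/5 ↦ 1
p1 = 4/5 ↦ 1
p1 = 1 ↦ 1
Every assignment gives a value ≥ 1.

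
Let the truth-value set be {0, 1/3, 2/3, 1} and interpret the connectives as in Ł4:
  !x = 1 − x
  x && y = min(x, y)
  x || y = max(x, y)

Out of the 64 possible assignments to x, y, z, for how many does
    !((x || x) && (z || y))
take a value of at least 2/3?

value 1: 19 assignments (counts)
value 2/3: 21 assignments (counts)
value 1/3: 17 assignments
value 0: 7 assignments
So 40 of the 64 assignments meet the threshold.

40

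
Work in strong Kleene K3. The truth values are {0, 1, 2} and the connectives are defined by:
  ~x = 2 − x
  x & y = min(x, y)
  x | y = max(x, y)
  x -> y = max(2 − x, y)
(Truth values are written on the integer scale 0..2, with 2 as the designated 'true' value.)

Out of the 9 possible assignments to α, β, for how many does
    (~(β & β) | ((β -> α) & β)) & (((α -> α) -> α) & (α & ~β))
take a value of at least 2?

1

α = 0, β = 0 ↦ 0  <
α = 0, β = 1 ↦ 0  <
α = 0, β = 2 ↦ 0  <
α = 1, β = 0 ↦ 1  <
α = 1, β = 1 ↦ 1  <
α = 1, β = 2 ↦ 0  <
α = 2, β = 0 ↦ 2  ≥
α = 2, β = 1 ↦ 1  <
α = 2, β = 2 ↦ 0  <
So 1 of the 9 assignments meets the threshold.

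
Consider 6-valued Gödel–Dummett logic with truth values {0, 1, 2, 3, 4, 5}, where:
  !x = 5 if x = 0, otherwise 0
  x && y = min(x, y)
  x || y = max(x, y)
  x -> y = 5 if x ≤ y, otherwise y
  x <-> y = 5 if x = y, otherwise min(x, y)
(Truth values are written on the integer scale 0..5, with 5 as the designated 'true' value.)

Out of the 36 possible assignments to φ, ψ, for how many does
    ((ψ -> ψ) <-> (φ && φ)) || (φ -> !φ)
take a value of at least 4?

18

value 5: 12 assignments (counts)
value 4: 6 assignments (counts)
value 3: 6 assignments
value 2: 6 assignments
value 1: 6 assignments
So 18 of the 36 assignments meet the threshold.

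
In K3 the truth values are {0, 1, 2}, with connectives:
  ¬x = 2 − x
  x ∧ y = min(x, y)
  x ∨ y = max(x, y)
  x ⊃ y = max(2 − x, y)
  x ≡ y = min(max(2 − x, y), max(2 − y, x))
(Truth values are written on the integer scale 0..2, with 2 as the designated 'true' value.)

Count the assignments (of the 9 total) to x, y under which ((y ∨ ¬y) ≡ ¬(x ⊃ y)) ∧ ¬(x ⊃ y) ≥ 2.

x = 0, y = 0 ↦ 0  <
x = 0, y = 1 ↦ 0  <
x = 0, y = 2 ↦ 0  <
x = 1, y = 0 ↦ 1  <
x = 1, y = 1 ↦ 1  <
x = 1, y = 2 ↦ 0  <
x = 2, y = 0 ↦ 2  ≥
x = 2, y = 1 ↦ 1  <
x = 2, y = 2 ↦ 0  <
So 1 of the 9 assignments meets the threshold.

1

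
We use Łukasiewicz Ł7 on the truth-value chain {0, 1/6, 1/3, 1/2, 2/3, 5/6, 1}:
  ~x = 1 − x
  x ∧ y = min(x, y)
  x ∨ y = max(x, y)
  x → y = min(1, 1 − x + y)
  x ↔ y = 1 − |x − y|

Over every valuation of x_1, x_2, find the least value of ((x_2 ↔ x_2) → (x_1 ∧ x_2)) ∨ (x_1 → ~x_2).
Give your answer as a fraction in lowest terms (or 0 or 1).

1/2

Take x_1 = 1/2, x_2 = 1:
x_2 ↔ x_2 = 1 ↔ 1 = 1
x_1 ∧ x_2 = 1/2 ∧ 1 = 1/2
(x_2 ↔ x_2) → (x_1 ∧ x_2) = 1 → 1/2 = 1/2
~x_2 = ~1 = 0
x_1 → ~x_2 = 1/2 → 0 = 1/2
((x_2 ↔ x_2) → (x_1 ∧ x_2)) ∨ (x_1 → ~x_2) = 1/2 ∨ 1/2 = 1/2
No assignment yields a value below 1/2, so this is the minimum.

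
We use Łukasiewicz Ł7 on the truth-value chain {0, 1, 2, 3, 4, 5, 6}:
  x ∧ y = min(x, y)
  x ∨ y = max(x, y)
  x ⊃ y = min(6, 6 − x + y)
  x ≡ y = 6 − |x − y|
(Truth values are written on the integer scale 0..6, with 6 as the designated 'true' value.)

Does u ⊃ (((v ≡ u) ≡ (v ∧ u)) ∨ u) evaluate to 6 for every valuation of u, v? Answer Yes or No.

At u = 3, v = 5, for instance:
v ≡ u = 5 ≡ 3 = 4
v ∧ u = 5 ∧ 3 = 3
(v ≡ u) ≡ (v ∧ u) = 4 ≡ 3 = 5
((v ≡ u) ≡ (v ∧ u)) ∨ u = 5 ∨ 3 = 5
u ⊃ (((v ≡ u) ≡ (v ∧ u)) ∨ u) = 3 ⊃ 5 = 6
and checking the remaining 48 assignments likewise gives ≥ 6 in every case.

Yes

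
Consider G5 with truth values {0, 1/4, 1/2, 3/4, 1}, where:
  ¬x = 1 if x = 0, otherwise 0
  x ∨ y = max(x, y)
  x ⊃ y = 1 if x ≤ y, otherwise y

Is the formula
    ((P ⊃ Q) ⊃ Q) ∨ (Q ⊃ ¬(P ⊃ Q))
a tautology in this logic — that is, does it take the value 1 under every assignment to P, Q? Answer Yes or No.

Counterexample: take P = 0, Q = 1/4.
P ⊃ Q = 0 ⊃ 1/4 = 1
(P ⊃ Q) ⊃ Q = 1 ⊃ 1/4 = 1/4
P ⊃ Q = 0 ⊃ 1/4 = 1
¬(P ⊃ Q) = ¬1 = 0
Q ⊃ ¬(P ⊃ Q) = 1/4 ⊃ 0 = 0
((P ⊃ Q) ⊃ Q) ∨ (Q ⊃ ¬(P ⊃ Q)) = 1/4 ∨ 0 = 1/4
This gives 1/4 ≠ 1.

No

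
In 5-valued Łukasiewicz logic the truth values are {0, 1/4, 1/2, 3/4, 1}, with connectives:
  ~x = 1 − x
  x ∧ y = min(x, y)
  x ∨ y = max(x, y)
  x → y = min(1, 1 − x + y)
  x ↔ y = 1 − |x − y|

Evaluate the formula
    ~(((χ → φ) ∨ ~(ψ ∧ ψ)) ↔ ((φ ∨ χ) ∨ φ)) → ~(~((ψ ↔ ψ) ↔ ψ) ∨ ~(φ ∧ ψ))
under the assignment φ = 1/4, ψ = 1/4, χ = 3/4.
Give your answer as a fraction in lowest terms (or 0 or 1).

χ → φ = 3/4 → 1/4 = 1/2
ψ ∧ ψ = 1/4 ∧ 1/4 = 1/4
~(ψ ∧ ψ) = ~1/4 = 3/4
(χ → φ) ∨ ~(ψ ∧ ψ) = 1/2 ∨ 3/4 = 3/4
φ ∨ χ = 1/4 ∨ 3/4 = 3/4
(φ ∨ χ) ∨ φ = 3/4 ∨ 1/4 = 3/4
((χ → φ) ∨ ~(ψ ∧ ψ)) ↔ ((φ ∨ χ) ∨ φ) = 3/4 ↔ 3/4 = 1
~(((χ → φ) ∨ ~(ψ ∧ ψ)) ↔ ((φ ∨ χ) ∨ φ)) = ~1 = 0
ψ ↔ ψ = 1/4 ↔ 1/4 = 1
(ψ ↔ ψ) ↔ ψ = 1 ↔ 1/4 = 1/4
~((ψ ↔ ψ) ↔ ψ) = ~1/4 = 3/4
φ ∧ ψ = 1/4 ∧ 1/4 = 1/4
~(φ ∧ ψ) = ~1/4 = 3/4
~((ψ ↔ ψ) ↔ ψ) ∨ ~(φ ∧ ψ) = 3/4 ∨ 3/4 = 3/4
~(~((ψ ↔ ψ) ↔ ψ) ∨ ~(φ ∧ ψ)) = ~3/4 = 1/4
~(((χ → φ) ∨ ~(ψ ∧ ψ)) ↔ ((φ ∨ χ) ∨ φ)) → ~(~((ψ ↔ ψ) ↔ ψ) ∨ ~(φ ∧ ψ)) = 0 → 1/4 = 1

1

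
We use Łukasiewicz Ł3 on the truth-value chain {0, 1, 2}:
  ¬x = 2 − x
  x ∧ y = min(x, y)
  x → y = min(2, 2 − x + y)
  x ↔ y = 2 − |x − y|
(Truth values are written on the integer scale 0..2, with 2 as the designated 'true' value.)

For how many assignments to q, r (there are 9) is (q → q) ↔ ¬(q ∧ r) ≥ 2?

q = 0, r = 0 ↦ 2  ≥
q = 0, r = 1 ↦ 2  ≥
q = 0, r = 2 ↦ 2  ≥
q = 1, r = 0 ↦ 2  ≥
q = 1, r = 1 ↦ 1  <
q = 1, r = 2 ↦ 1  <
q = 2, r = 0 ↦ 2  ≥
q = 2, r = 1 ↦ 1  <
q = 2, r = 2 ↦ 0  <
So 5 of the 9 assignments meet the threshold.

5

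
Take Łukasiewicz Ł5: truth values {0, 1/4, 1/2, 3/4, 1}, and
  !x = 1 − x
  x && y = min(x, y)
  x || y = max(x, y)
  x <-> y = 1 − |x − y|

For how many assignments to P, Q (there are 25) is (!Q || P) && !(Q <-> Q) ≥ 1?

0

value 0: 25 assignments
So 0 of the 25 assignments meet the threshold.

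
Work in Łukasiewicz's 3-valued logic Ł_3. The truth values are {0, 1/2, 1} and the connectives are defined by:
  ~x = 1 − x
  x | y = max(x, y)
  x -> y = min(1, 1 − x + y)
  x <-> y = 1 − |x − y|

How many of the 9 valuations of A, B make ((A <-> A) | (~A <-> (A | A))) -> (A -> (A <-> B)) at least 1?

A = 0, B = 0 ↦ 1  ≥
A = 0, B = 1/2 ↦ 1  ≥
A = 0, B = 1 ↦ 1  ≥
A = 1/2, B = 0 ↦ 1  ≥
A = 1/2, B = 1/2 ↦ 1  ≥
A = 1/2, B = 1 ↦ 1  ≥
A = 1, B = 0 ↦ 0  <
A = 1, B = 1/2 ↦ 1/2  <
A = 1, B = 1 ↦ 1  ≥
So 7 of the 9 assignments meet the threshold.

7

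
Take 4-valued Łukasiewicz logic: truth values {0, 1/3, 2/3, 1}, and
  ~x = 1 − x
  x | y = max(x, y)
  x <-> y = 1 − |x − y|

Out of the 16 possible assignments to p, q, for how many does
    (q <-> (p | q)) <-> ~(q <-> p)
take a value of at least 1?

p = 0, q = 0 ↦ 0  <
p = 0, q = 1/3 ↦ 1/3  <
p = 0, q = 2/3 ↦ 2/3  <
p = 0, q = 1 ↦ 1  ≥
p = 1/3, q = 0 ↦ 2/3  <
p = 1/3, q = 1/3 ↦ 0  <
p = 1/3, q = 2/3 ↦ 1/3  <
p = 1/3, q = 1 ↦ 2/3  <
p = 2/3, q = 0 ↦ 2/3  <
p = 2/3, q = 1/3 ↦ 2/3  <
p = 2/3, q = 2/3 ↦ 0  <
p = 2/3, q = 1 ↦ 1/3  <
p = 1, q = 0 ↦ 0  <
p = 1, q = 1/3 ↦ 2/3  <
p = 1, q = 2/3 ↦ 2/3  <
p = 1, q = 1 ↦ 0  <
So 1 of the 16 assignments meets the threshold.

1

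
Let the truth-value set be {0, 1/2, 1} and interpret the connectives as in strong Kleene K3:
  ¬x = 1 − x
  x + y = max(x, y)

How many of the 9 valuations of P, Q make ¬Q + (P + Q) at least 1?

P = 0, Q = 0 ↦ 1  ≥
P = 0, Q = 1/2 ↦ 1/2  <
P = 0, Q = 1 ↦ 1  ≥
P = 1/2, Q = 0 ↦ 1  ≥
P = 1/2, Q = 1/2 ↦ 1/2  <
P = 1/2, Q = 1 ↦ 1  ≥
P = 1, Q = 0 ↦ 1  ≥
P = 1, Q = 1/2 ↦ 1  ≥
P = 1, Q = 1 ↦ 1  ≥
So 7 of the 9 assignments meet the threshold.

7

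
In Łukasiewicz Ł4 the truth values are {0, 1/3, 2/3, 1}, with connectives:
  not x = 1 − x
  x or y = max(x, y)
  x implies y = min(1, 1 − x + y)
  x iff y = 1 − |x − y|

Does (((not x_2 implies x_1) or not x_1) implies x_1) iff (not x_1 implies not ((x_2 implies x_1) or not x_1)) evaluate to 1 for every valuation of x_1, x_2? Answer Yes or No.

Counterexample: take x_1 = 1/3, x_2 = 0.
not x_2 = not 0 = 1
not x_2 implies x_1 = 1 implies 1/3 = 1/3
not x_1 = not 1/3 = 2/3
(not x_2 implies x_1) or not x_1 = 1/3 or 2/3 = 2/3
((not x_2 implies x_1) or not x_1) implies x_1 = 2/3 implies 1/3 = 2/3
not x_1 = not 1/3 = 2/3
x_2 implies x_1 = 0 implies 1/3 = 1
not x_1 = not 1/3 = 2/3
(x_2 implies x_1) or not x_1 = 1 or 2/3 = 1
not ((x_2 implies x_1) or not x_1) = not 1 = 0
not x_1 implies not ((x_2 implies x_1) or not x_1) = 2/3 implies 0 = 1/3
(((not x_2 implies x_1) or not x_1) implies x_1) iff (not x_1 implies not ((x_2 implies x_1) or not x_1)) = 2/3 iff 1/3 = 2/3
This gives 2/3 ≠ 1.

No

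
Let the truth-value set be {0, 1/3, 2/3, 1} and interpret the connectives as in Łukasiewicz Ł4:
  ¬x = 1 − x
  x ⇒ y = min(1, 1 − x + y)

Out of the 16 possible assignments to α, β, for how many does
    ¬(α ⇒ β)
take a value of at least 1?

1

α = 0, β = 0 ↦ 0  <
α = 0, β = 1/3 ↦ 0  <
α = 0, β = 2/3 ↦ 0  <
α = 0, β = 1 ↦ 0  <
α = 1/3, β = 0 ↦ 1/3  <
α = 1/3, β = 1/3 ↦ 0  <
α = 1/3, β = 2/3 ↦ 0  <
α = 1/3, β = 1 ↦ 0  <
α = 2/3, β = 0 ↦ 2/3  <
α = 2/3, β = 1/3 ↦ 1/3  <
α = 2/3, β = 2/3 ↦ 0  <
α = 2/3, β = 1 ↦ 0  <
α = 1, β = 0 ↦ 1  ≥
α = 1, β = 1/3 ↦ 2/3  <
α = 1, β = 2/3 ↦ 1/3  <
α = 1, β = 1 ↦ 0  <
So 1 of the 16 assignments meets the threshold.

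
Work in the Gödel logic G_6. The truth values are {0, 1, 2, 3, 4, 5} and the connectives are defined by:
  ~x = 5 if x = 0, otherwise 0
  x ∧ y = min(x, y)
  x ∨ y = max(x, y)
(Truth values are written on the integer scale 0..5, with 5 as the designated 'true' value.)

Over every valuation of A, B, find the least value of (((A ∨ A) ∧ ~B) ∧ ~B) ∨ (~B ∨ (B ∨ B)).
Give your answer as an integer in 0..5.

Take A = 0, B = 1:
A ∨ A = 0 ∨ 0 = 0
~B = ~1 = 0
(A ∨ A) ∧ ~B = 0 ∧ 0 = 0
~B = ~1 = 0
((A ∨ A) ∧ ~B) ∧ ~B = 0 ∧ 0 = 0
~B = ~1 = 0
B ∨ B = 1 ∨ 1 = 1
~B ∨ (B ∨ B) = 0 ∨ 1 = 1
(((A ∨ A) ∧ ~B) ∧ ~B) ∨ (~B ∨ (B ∨ B)) = 0 ∨ 1 = 1
No assignment yields a value below 1, so this is the minimum.

1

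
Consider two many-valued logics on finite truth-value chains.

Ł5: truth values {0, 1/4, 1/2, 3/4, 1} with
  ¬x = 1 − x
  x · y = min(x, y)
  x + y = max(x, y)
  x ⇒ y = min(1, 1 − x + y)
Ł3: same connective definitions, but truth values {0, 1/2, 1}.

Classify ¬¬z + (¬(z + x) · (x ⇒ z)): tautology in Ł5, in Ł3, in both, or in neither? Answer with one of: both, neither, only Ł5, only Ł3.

neither

In Ł5: at x = 0, z = 1/4 the value is 3/4 — not a tautology.
In Ł3: at x = 0, z = 1/2 the value is 1/2 — not a tautology.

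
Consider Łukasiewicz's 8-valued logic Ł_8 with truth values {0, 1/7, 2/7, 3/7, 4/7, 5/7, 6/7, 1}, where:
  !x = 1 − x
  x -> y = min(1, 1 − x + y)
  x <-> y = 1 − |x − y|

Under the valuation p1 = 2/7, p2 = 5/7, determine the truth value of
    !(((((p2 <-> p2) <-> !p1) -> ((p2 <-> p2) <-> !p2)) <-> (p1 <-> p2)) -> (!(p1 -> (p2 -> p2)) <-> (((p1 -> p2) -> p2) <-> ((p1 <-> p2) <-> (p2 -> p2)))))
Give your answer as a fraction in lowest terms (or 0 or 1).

6/7

p2 <-> p2 = 5/7 <-> 5/7 = 1
!p1 = !2/7 = 5/7
(p2 <-> p2) <-> !p1 = 1 <-> 5/7 = 5/7
p2 <-> p2 = 5/7 <-> 5/7 = 1
!p2 = !5/7 = 2/7
(p2 <-> p2) <-> !p2 = 1 <-> 2/7 = 2/7
((p2 <-> p2) <-> !p1) -> ((p2 <-> p2) <-> !p2) = 5/7 -> 2/7 = 4/7
p1 <-> p2 = 2/7 <-> 5/7 = 4/7
(((p2 <-> p2) <-> !p1) -> ((p2 <-> p2) <-> !p2)) <-> (p1 <-> p2) = 4/7 <-> 4/7 = 1
p2 -> p2 = 5/7 -> 5/7 = 1
p1 -> (p2 -> p2) = 2/7 -> 1 = 1
!(p1 -> (p2 -> p2)) = !1 = 0
p1 -> p2 = 2/7 -> 5/7 = 1
(p1 -> p2) -> p2 = 1 -> 5/7 = 5/7
p1 <-> p2 = 2/7 <-> 5/7 = 4/7
p2 -> p2 = 5/7 -> 5/7 = 1
(p1 <-> p2) <-> (p2 -> p2) = 4/7 <-> 1 = 4/7
((p1 -> p2) -> p2) <-> ((p1 <-> p2) <-> (p2 -> p2)) = 5/7 <-> 4/7 = 6/7
!(p1 -> (p2 -> p2)) <-> (((p1 -> p2) -> p2) <-> ((p1 <-> p2) <-> (p2 -> p2))) = 0 <-> 6/7 = 1/7
((((p2 <-> p2) <-> !p1) -> ((p2 <-> p2) <-> !p2)) <-> (p1 <-> p2)) -> (!(p1 -> (p2 -> p2)) <-> (((p1 -> p2) -> p2) <-> ((p1 <-> p2) <-> (p2 -> p2)))) = 1 -> 1/7 = 1/7
!(((((p2 <-> p2) <-> !p1) -> ((p2 <-> p2) <-> !p2)) <-> (p1 <-> p2)) -> (!(p1 -> (p2 -> p2)) <-> (((p1 -> p2) -> p2) <-> ((p1 <-> p2) <-> (p2 -> p2))))) = !1/7 = 6/7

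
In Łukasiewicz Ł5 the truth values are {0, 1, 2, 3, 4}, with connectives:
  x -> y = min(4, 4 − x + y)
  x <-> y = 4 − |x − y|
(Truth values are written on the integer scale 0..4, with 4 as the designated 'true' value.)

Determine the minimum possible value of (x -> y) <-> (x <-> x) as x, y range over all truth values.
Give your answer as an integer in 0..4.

0

Take x = 4, y = 0:
x -> y = 4 -> 0 = 0
x <-> x = 4 <-> 4 = 4
(x -> y) <-> (x <-> x) = 0 <-> 4 = 0
No assignment yields a value below 0, so this is the minimum.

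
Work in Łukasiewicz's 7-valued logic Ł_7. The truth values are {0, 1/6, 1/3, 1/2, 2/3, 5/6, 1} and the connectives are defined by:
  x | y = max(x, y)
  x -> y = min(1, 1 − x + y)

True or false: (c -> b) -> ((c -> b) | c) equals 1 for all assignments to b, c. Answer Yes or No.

At b = 1, c = 1/3, for instance:
c -> b = 1/3 -> 1 = 1
(c -> b) | c = 1 | 1/3 = 1
(c -> b) -> ((c -> b) | c) = 1 -> 1 = 1
and checking the remaining 48 assignments likewise gives ≥ 1 in every case.

Yes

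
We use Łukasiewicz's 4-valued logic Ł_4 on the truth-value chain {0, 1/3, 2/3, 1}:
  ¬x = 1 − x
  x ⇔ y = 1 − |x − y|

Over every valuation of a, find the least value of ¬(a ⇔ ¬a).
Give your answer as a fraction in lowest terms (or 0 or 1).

1/3

Take a = 1/3:
¬a = ¬1/3 = 2/3
a ⇔ ¬a = 1/3 ⇔ 2/3 = 2/3
¬(a ⇔ ¬a) = ¬2/3 = 1/3
No assignment yields a value below 1/3, so this is the minimum.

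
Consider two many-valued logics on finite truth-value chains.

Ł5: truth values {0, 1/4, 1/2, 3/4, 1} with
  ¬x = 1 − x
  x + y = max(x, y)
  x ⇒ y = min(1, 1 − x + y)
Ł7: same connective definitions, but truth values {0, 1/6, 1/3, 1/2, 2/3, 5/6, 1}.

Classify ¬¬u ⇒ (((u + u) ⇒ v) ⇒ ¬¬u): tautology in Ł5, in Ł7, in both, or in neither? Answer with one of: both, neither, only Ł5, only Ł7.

In Ł5: every assignment gives 1 — tautology.
In Ł7: every assignment gives 1 — tautology.

both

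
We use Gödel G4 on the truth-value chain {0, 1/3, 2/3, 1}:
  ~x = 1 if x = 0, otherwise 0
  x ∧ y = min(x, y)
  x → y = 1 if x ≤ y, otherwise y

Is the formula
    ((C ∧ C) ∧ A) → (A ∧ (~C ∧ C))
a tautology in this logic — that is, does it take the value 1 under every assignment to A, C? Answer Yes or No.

No

Counterexample: take A = 1/3, C = 1/3.
C ∧ C = 1/3 ∧ 1/3 = 1/3
(C ∧ C) ∧ A = 1/3 ∧ 1/3 = 1/3
~C = ~1/3 = 0
~C ∧ C = 0 ∧ 1/3 = 0
A ∧ (~C ∧ C) = 1/3 ∧ 0 = 0
((C ∧ C) ∧ A) → (A ∧ (~C ∧ C)) = 1/3 → 0 = 0
This gives 0 ≠ 1.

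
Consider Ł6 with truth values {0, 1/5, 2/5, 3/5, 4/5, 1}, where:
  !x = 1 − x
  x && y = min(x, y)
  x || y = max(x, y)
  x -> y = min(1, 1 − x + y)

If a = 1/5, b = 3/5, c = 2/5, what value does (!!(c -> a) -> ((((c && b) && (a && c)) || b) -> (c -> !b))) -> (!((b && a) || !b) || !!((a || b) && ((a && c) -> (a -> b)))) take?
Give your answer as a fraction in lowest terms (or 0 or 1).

3/5

c -> a = 2/5 -> 1/5 = 4/5
!(c -> a) = !4/5 = 1/5
!!(c -> a) = !1/5 = 4/5
c && b = 2/5 && 3/5 = 2/5
a && c = 1/5 && 2/5 = 1/5
(c && b) && (a && c) = 2/5 && 1/5 = 1/5
((c && b) && (a && c)) || b = 1/5 || 3/5 = 3/5
!b = !3/5 = 2/5
c -> !b = 2/5 -> 2/5 = 1
(((c && b) && (a && c)) || b) -> (c -> !b) = 3/5 -> 1 = 1
!!(c -> a) -> ((((c && b) && (a && c)) || b) -> (c -> !b)) = 4/5 -> 1 = 1
b && a = 3/5 && 1/5 = 1/5
!b = !3/5 = 2/5
(b && a) || !b = 1/5 || 2/5 = 2/5
!((b && a) || !b) = !2/5 = 3/5
a || b = 1/5 || 3/5 = 3/5
a && c = 1/5 && 2/5 = 1/5
a -> b = 1/5 -> 3/5 = 1
(a && c) -> (a -> b) = 1/5 -> 1 = 1
(a || b) && ((a && c) -> (a -> b)) = 3/5 && 1 = 3/5
!((a || b) && ((a && c) -> (a -> b))) = !3/5 = 2/5
!!((a || b) && ((a && c) -> (a -> b))) = !2/5 = 3/5
!((b && a) || !b) || !!((a || b) && ((a && c) -> (a -> b))) = 3/5 || 3/5 = 3/5
(!!(c -> a) -> ((((c && b) && (a && c)) || b) -> (c -> !b))) -> (!((b && a) || !b) || !!((a || b) && ((a && c) -> (a -> b)))) = 1 -> 3/5 = 3/5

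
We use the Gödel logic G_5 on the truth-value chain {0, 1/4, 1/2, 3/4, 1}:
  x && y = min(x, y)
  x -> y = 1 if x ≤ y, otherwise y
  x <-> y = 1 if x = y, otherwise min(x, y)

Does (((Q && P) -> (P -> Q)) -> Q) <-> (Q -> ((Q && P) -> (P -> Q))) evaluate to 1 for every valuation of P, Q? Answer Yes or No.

No

Counterexample: take P = 0, Q = 0.
Q && P = 0 && 0 = 0
P -> Q = 0 -> 0 = 1
(Q && P) -> (P -> Q) = 0 -> 1 = 1
((Q && P) -> (P -> Q)) -> Q = 1 -> 0 = 0
Q -> ((Q && P) -> (P -> Q)) = 0 -> 1 = 1
(((Q && P) -> (P -> Q)) -> Q) <-> (Q -> ((Q && P) -> (P -> Q))) = 0 <-> 1 = 0
This gives 0 ≠ 1.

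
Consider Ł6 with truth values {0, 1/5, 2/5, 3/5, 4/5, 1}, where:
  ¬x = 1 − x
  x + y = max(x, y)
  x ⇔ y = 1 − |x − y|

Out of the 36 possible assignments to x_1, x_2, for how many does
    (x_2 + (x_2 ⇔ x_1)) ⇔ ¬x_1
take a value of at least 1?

9

value 1: 9 assignments (counts)
value 4/5: 11 assignments
value 3/5: 8 assignments
value 2/5: 4 assignments
value 1/5: 3 assignments
value 0: 1 assignment
So 9 of the 36 assignments meet the threshold.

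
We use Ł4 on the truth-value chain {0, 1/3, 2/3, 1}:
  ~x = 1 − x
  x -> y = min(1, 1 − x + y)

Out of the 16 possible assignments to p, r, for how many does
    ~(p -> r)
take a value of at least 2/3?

3

p = 0, r = 0 ↦ 0  <
p = 0, r = 1/3 ↦ 0  <
p = 0, r = 2/3 ↦ 0  <
p = 0, r = 1 ↦ 0  <
p = 1/3, r = 0 ↦ 1/3  <
p = 1/3, r = 1/3 ↦ 0  <
p = 1/3, r = 2/3 ↦ 0  <
p = 1/3, r = 1 ↦ 0  <
p = 2/3, r = 0 ↦ 2/3  ≥
p = 2/3, r = 1/3 ↦ 1/3  <
p = 2/3, r = 2/3 ↦ 0  <
p = 2/3, r = 1 ↦ 0  <
p = 1, r = 0 ↦ 1  ≥
p = 1, r = 1/3 ↦ 2/3  ≥
p = 1, r = 2/3 ↦ 1/3  <
p = 1, r = 1 ↦ 0  <
So 3 of the 16 assignments meet the threshold.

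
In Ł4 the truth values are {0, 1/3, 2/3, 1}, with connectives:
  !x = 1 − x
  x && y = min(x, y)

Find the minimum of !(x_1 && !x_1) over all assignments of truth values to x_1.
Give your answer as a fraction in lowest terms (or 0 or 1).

Take x_1 = 1/3:
!x_1 = !1/3 = 2/3
x_1 && !x_1 = 1/3 && 2/3 = 1/3
!(x_1 && !x_1) = !1/3 = 2/3
No assignment yields a value below 2/3, so this is the minimum.

2/3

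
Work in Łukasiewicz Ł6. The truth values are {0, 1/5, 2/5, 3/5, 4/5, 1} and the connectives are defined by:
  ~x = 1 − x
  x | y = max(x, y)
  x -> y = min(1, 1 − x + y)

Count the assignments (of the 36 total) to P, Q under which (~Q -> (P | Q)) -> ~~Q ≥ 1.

value 1: 7 assignments (counts)
value 4/5: 9 assignments
value 3/5: 11 assignments
value 2/5: 5 assignments
value 1/5: 3 assignments
value 0: 1 assignment
So 7 of the 36 assignments meet the threshold.

7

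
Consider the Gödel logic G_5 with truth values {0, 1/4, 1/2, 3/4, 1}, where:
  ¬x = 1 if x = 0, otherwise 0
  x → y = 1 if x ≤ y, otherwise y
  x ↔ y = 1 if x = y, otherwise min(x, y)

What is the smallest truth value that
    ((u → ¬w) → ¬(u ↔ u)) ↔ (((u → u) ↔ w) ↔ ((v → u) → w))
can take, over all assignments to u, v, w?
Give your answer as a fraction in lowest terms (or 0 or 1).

0

Take u = 0, v = 0, w = 0:
¬w = ¬0 = 1
u → ¬w = 0 → 1 = 1
u ↔ u = 0 ↔ 0 = 1
¬(u ↔ u) = ¬1 = 0
(u → ¬w) → ¬(u ↔ u) = 1 → 0 = 0
u → u = 0 → 0 = 1
(u → u) ↔ w = 1 ↔ 0 = 0
v → u = 0 → 0 = 1
(v → u) → w = 1 → 0 = 0
((u → u) ↔ w) ↔ ((v → u) → w) = 0 ↔ 0 = 1
((u → ¬w) → ¬(u ↔ u)) ↔ (((u → u) ↔ w) ↔ ((v → u) → w)) = 0 ↔ 1 = 0
No assignment yields a value below 0, so this is the minimum.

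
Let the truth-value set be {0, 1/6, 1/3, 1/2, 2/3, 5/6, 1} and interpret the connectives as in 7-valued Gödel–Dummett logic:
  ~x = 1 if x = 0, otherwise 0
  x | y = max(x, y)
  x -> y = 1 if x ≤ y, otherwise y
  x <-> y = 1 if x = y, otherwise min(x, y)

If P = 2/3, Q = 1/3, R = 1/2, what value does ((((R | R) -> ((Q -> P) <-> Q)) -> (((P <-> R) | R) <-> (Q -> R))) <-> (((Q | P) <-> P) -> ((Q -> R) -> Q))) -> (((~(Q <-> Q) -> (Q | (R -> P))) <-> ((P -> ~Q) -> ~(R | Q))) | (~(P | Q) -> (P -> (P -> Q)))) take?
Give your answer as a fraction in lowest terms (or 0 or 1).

R | R = 1/2 | 1/2 = 1/2
Q -> P = 1/3 -> 2/3 = 1
(Q -> P) <-> Q = 1 <-> 1/3 = 1/3
(R | R) -> ((Q -> P) <-> Q) = 1/2 -> 1/3 = 1/3
P <-> R = 2/3 <-> 1/2 = 1/2
(P <-> R) | R = 1/2 | 1/2 = 1/2
Q -> R = 1/3 -> 1/2 = 1
((P <-> R) | R) <-> (Q -> R) = 1/2 <-> 1 = 1/2
((R | R) -> ((Q -> P) <-> Q)) -> (((P <-> R) | R) <-> (Q -> R)) = 1/3 -> 1/2 = 1
Q | P = 1/3 | 2/3 = 2/3
(Q | P) <-> P = 2/3 <-> 2/3 = 1
Q -> R = 1/3 -> 1/2 = 1
(Q -> R) -> Q = 1 -> 1/3 = 1/3
((Q | P) <-> P) -> ((Q -> R) -> Q) = 1 -> 1/3 = 1/3
(((R | R) -> ((Q -> P) <-> Q)) -> (((P <-> R) | R) <-> (Q -> R))) <-> (((Q | P) <-> P) -> ((Q -> R) -> Q)) = 1 <-> 1/3 = 1/3
Q <-> Q = 1/3 <-> 1/3 = 1
~(Q <-> Q) = ~1 = 0
R -> P = 1/2 -> 2/3 = 1
Q | (R -> P) = 1/3 | 1 = 1
~(Q <-> Q) -> (Q | (R -> P)) = 0 -> 1 = 1
~Q = ~1/3 = 0
P -> ~Q = 2/3 -> 0 = 0
R | Q = 1/2 | 1/3 = 1/2
~(R | Q) = ~1/2 = 0
(P -> ~Q) -> ~(R | Q) = 0 -> 0 = 1
(~(Q <-> Q) -> (Q | (R -> P))) <-> ((P -> ~Q) -> ~(R | Q)) = 1 <-> 1 = 1
P | Q = 2/3 | 1/3 = 2/3
~(P | Q) = ~2/3 = 0
P -> Q = 2/3 -> 1/3 = 1/3
P -> (P -> Q) = 2/3 -> 1/3 = 1/3
~(P | Q) -> (P -> (P -> Q)) = 0 -> 1/3 = 1
((~(Q <-> Q) -> (Q | (R -> P))) <-> ((P -> ~Q) -> ~(R | Q))) | (~(P | Q) -> (P -> (P -> Q))) = 1 | 1 = 1
((((R | R) -> ((Q -> P) <-> Q)) -> (((P <-> R) | R) <-> (Q -> R))) <-> (((Q | P) <-> P) -> ((Q -> R) -> Q))) -> (((~(Q <-> Q) -> (Q | (R -> P))) <-> ((P -> ~Q) -> ~(R | Q))) | (~(P | Q) -> (P -> (P -> Q)))) = 1/3 -> 1 = 1

1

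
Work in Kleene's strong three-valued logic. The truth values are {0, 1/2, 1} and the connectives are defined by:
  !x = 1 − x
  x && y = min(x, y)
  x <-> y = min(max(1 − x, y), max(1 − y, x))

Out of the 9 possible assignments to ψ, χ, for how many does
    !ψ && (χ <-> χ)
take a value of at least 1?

ψ = 0, χ = 0 ↦ 1  ≥
ψ = 0, χ = 1/2 ↦ 1/2  <
ψ = 0, χ = 1 ↦ 1  ≥
ψ = 1/2, χ = 0 ↦ 1/2  <
ψ = 1/2, χ = 1/2 ↦ 1/2  <
ψ = 1/2, χ = 1 ↦ 1/2  <
ψ = 1, χ = 0 ↦ 0  <
ψ = 1, χ = 1/2 ↦ 0  <
ψ = 1, χ = 1 ↦ 0  <
So 2 of the 9 assignments meet the threshold.

2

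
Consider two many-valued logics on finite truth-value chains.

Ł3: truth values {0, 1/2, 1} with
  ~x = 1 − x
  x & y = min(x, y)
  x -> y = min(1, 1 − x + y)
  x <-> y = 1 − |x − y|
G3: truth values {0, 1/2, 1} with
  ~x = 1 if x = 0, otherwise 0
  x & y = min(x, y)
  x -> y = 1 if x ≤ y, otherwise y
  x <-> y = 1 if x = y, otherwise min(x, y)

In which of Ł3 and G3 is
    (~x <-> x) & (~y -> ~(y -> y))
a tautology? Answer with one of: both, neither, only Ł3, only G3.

In Ł3: at x = 0, y = 0 the value is 0 — not a tautology.
In G3: at x = 0, y = 0 the value is 0 — not a tautology.

neither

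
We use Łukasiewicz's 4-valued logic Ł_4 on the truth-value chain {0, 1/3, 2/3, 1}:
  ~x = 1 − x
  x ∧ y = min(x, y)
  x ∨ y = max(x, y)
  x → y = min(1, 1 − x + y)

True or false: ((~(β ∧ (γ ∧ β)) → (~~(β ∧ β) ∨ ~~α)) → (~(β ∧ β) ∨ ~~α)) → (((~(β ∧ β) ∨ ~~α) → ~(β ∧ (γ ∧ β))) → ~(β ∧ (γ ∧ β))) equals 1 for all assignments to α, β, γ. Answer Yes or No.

Counterexample: take α = 0, β = 1/3, γ = 1/3.
γ ∧ β = 1/3 ∧ 1/3 = 1/3
β ∧ (γ ∧ β) = 1/3 ∧ 1/3 = 1/3
~(β ∧ (γ ∧ β)) = ~1/3 = 2/3
β ∧ β = 1/3 ∧ 1/3 = 1/3
~(β ∧ β) = ~1/3 = 2/3
~~(β ∧ β) = ~2/3 = 1/3
~α = ~0 = 1
~~α = ~1 = 0
~~(β ∧ β) ∨ ~~α = 1/3 ∨ 0 = 1/3
~(β ∧ (γ ∧ β)) → (~~(β ∧ β) ∨ ~~α) = 2/3 → 1/3 = 2/3
β ∧ β = 1/3 ∧ 1/3 = 1/3
~(β ∧ β) = ~1/3 = 2/3
~α = ~0 = 1
~~α = ~1 = 0
~(β ∧ β) ∨ ~~α = 2/3 ∨ 0 = 2/3
(~(β ∧ (γ ∧ β)) → (~~(β ∧ β) ∨ ~~α)) → (~(β ∧ β) ∨ ~~α) = 2/3 → 2/3 = 1
β ∧ β = 1/3 ∧ 1/3 = 1/3
~(β ∧ β) = ~1/3 = 2/3
~α = ~0 = 1
~~α = ~1 = 0
~(β ∧ β) ∨ ~~α = 2/3 ∨ 0 = 2/3
γ ∧ β = 1/3 ∧ 1/3 = 1/3
β ∧ (γ ∧ β) = 1/3 ∧ 1/3 = 1/3
~(β ∧ (γ ∧ β)) = ~1/3 = 2/3
(~(β ∧ β) ∨ ~~α) → ~(β ∧ (γ ∧ β)) = 2/3 → 2/3 = 1
γ ∧ β = 1/3 ∧ 1/3 = 1/3
β ∧ (γ ∧ β) = 1/3 ∧ 1/3 = 1/3
~(β ∧ (γ ∧ β)) = ~1/3 = 2/3
((~(β ∧ β) ∨ ~~α) → ~(β ∧ (γ ∧ β))) → ~(β ∧ (γ ∧ β)) = 1 → 2/3 = 2/3
((~(β ∧ (γ ∧ β)) → (~~(β ∧ β) ∨ ~~α)) → (~(β ∧ β) ∨ ~~α)) → (((~(β ∧ β) ∨ ~~α) → ~(β ∧ (γ ∧ β))) → ~(β ∧ (γ ∧ β))) = 1 → 2/3 = 2/3
This gives 2/3 ≠ 1.

No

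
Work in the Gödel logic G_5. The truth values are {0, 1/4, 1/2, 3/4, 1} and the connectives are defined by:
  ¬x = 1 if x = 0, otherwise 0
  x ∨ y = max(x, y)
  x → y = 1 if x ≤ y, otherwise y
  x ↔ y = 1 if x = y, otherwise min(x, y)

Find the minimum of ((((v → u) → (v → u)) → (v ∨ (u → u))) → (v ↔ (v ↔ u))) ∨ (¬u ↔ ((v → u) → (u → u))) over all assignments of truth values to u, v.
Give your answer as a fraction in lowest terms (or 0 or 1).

1/4

Take u = 1/4, v = 1/4:
v → u = 1/4 → 1/4 = 1
v → u = 1/4 → 1/4 = 1
(v → u) → (v → u) = 1 → 1 = 1
u → u = 1/4 → 1/4 = 1
v ∨ (u → u) = 1/4 ∨ 1 = 1
((v → u) → (v → u)) → (v ∨ (u → u)) = 1 → 1 = 1
v ↔ u = 1/4 ↔ 1/4 = 1
v ↔ (v ↔ u) = 1/4 ↔ 1 = 1/4
(((v → u) → (v → u)) → (v ∨ (u → u))) → (v ↔ (v ↔ u)) = 1 → 1/4 = 1/4
¬u = ¬1/4 = 0
v → u = 1/4 → 1/4 = 1
u → u = 1/4 → 1/4 = 1
(v → u) → (u → u) = 1 → 1 = 1
¬u ↔ ((v → u) → (u → u)) = 0 ↔ 1 = 0
((((v → u) → (v → u)) → (v ∨ (u → u))) → (v ↔ (v ↔ u))) ∨ (¬u ↔ ((v → u) → (u → u))) = 1/4 ∨ 0 = 1/4
No assignment yields a value below 1/4, so this is the minimum.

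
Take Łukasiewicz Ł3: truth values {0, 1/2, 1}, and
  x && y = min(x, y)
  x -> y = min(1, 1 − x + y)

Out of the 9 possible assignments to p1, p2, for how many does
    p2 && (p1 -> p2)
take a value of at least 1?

3

p1 = 0, p2 = 0 ↦ 0  <
p1 = 0, p2 = 1/2 ↦ 1/2  <
p1 = 0, p2 = 1 ↦ 1  ≥
p1 = 1/2, p2 = 0 ↦ 0  <
p1 = 1/2, p2 = 1/2 ↦ 1/2  <
p1 = 1/2, p2 = 1 ↦ 1  ≥
p1 = 1, p2 = 0 ↦ 0  <
p1 = 1, p2 = 1/2 ↦ 1/2  <
p1 = 1, p2 = 1 ↦ 1  ≥
So 3 of the 9 assignments meet the threshold.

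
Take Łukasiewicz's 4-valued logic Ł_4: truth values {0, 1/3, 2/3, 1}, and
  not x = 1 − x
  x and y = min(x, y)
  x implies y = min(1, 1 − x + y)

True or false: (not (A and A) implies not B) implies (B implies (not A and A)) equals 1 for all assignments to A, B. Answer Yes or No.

No

Counterexample: take A = 2/3, B = 2/3.
A and A = 2/3 and 2/3 = 2/3
not (A and A) = not 2/3 = 1/3
not B = not 2/3 = 1/3
not (A and A) implies not B = 1/3 implies 1/3 = 1
not A = not 2/3 = 1/3
not A and A = 1/3 and 2/3 = 1/3
B implies (not A and A) = 2/3 implies 1/3 = 2/3
(not (A and A) implies not B) implies (B implies (not A and A)) = 1 implies 2/3 = 2/3
This gives 2/3 ≠ 1.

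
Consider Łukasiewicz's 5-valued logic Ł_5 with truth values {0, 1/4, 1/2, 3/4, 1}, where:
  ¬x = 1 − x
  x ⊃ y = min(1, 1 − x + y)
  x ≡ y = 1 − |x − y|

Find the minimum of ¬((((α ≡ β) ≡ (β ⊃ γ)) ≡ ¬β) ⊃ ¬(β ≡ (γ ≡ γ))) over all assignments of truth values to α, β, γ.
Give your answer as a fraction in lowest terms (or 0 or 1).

0

Take α = 0, β = 0, γ = 0:
α ≡ β = 0 ≡ 0 = 1
β ⊃ γ = 0 ⊃ 0 = 1
(α ≡ β) ≡ (β ⊃ γ) = 1 ≡ 1 = 1
¬β = ¬0 = 1
((α ≡ β) ≡ (β ⊃ γ)) ≡ ¬β = 1 ≡ 1 = 1
γ ≡ γ = 0 ≡ 0 = 1
β ≡ (γ ≡ γ) = 0 ≡ 1 = 0
¬(β ≡ (γ ≡ γ)) = ¬0 = 1
(((α ≡ β) ≡ (β ⊃ γ)) ≡ ¬β) ⊃ ¬(β ≡ (γ ≡ γ)) = 1 ⊃ 1 = 1
¬((((α ≡ β) ≡ (β ⊃ γ)) ≡ ¬β) ⊃ ¬(β ≡ (γ ≡ γ))) = ¬1 = 0
No assignment yields a value below 0, so this is the minimum.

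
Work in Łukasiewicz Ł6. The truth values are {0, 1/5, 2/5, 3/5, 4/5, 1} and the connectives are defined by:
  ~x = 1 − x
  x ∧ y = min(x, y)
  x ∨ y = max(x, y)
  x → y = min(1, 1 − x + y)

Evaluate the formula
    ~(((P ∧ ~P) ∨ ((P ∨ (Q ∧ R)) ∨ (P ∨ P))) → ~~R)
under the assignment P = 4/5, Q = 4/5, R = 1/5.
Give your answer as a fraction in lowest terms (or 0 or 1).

~P = ~4/5 = 1/5
P ∧ ~P = 4/5 ∧ 1/5 = 1/5
Q ∧ R = 4/5 ∧ 1/5 = 1/5
P ∨ (Q ∧ R) = 4/5 ∨ 1/5 = 4/5
P ∨ P = 4/5 ∨ 4/5 = 4/5
(P ∨ (Q ∧ R)) ∨ (P ∨ P) = 4/5 ∨ 4/5 = 4/5
(P ∧ ~P) ∨ ((P ∨ (Q ∧ R)) ∨ (P ∨ P)) = 1/5 ∨ 4/5 = 4/5
~R = ~1/5 = 4/5
~~R = ~4/5 = 1/5
((P ∧ ~P) ∨ ((P ∨ (Q ∧ R)) ∨ (P ∨ P))) → ~~R = 4/5 → 1/5 = 2/5
~(((P ∧ ~P) ∨ ((P ∨ (Q ∧ R)) ∨ (P ∨ P))) → ~~R) = ~2/5 = 3/5

3/5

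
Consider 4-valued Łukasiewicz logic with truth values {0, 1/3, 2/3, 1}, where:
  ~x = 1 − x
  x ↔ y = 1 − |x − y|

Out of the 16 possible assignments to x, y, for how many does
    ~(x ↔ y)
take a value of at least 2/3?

x = 0, y = 0 ↦ 0  <
x = 0, y = 1/3 ↦ 1/3  <
x = 0, y = 2/3 ↦ 2/3  ≥
x = 0, y = 1 ↦ 1  ≥
x = 1/3, y = 0 ↦ 1/3  <
x = 1/3, y = 1/3 ↦ 0  <
x = 1/3, y = 2/3 ↦ 1/3  <
x = 1/3, y = 1 ↦ 2/3  ≥
x = 2/3, y = 0 ↦ 2/3  ≥
x = 2/3, y = 1/3 ↦ 1/3  <
x = 2/3, y = 2/3 ↦ 0  <
x = 2/3, y = 1 ↦ 1/3  <
x = 1, y = 0 ↦ 1  ≥
x = 1, y = 1/3 ↦ 2/3  ≥
x = 1, y = 2/3 ↦ 1/3  <
x = 1, y = 1 ↦ 0  <
So 6 of the 16 assignments meet the threshold.

6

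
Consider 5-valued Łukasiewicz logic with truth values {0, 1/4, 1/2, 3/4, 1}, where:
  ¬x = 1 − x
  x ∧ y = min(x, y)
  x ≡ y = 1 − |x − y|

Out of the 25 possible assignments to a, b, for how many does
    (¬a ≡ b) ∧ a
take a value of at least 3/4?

5

value 1: 1 assignment (counts)
value 3/4: 4 assignments (counts)
value 1/2: 7 assignments
value 1/4: 7 assignments
value 0: 6 assignments
So 5 of the 25 assignments meet the threshold.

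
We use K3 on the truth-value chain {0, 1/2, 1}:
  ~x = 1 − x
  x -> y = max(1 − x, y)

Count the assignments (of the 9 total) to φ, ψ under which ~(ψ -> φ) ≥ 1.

φ = 0, ψ = 0 ↦ 0  <
φ = 0, ψ = 1/2 ↦ 1/2  <
φ = 0, ψ = 1 ↦ 1  ≥
φ = 1/2, ψ = 0 ↦ 0  <
φ = 1/2, ψ = 1/2 ↦ 1/2  <
φ = 1/2, ψ = 1 ↦ 1/2  <
φ = 1, ψ = 0 ↦ 0  <
φ = 1, ψ = 1/2 ↦ 0  <
φ = 1, ψ = 1 ↦ 0  <
So 1 of the 9 assignments meets the threshold.

1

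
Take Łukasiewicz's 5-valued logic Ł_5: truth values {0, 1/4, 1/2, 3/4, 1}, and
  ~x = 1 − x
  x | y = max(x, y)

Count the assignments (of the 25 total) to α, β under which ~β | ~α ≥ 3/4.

16

value 1: 9 assignments (counts)
value 3/4: 7 assignments (counts)
value 1/2: 5 assignments
value 1/4: 3 assignments
value 0: 1 assignment
So 16 of the 25 assignments meet the threshold.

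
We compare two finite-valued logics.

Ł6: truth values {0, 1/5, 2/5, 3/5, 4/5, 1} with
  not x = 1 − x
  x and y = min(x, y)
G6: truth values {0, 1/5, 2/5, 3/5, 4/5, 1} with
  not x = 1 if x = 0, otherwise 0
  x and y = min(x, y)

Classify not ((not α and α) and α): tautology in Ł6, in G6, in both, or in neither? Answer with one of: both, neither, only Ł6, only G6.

only G6

In Ł6: at α = 1/5 the value is 4/5 — not a tautology.
In G6: every assignment gives 1 — tautology.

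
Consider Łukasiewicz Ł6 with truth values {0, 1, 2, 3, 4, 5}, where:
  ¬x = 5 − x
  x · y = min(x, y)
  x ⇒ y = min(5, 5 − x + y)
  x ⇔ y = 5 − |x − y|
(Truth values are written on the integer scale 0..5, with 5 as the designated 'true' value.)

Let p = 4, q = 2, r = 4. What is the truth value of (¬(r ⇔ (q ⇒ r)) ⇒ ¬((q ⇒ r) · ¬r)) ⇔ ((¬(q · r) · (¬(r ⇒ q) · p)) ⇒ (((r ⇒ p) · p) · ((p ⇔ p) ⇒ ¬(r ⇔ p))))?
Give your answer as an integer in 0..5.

q ⇒ r = 2 ⇒ 4 = 5
r ⇔ (q ⇒ r) = 4 ⇔ 5 = 4
¬(r ⇔ (q ⇒ r)) = ¬4 = 1
q ⇒ r = 2 ⇒ 4 = 5
¬r = ¬4 = 1
(q ⇒ r) · ¬r = 5 · 1 = 1
¬((q ⇒ r) · ¬r) = ¬1 = 4
¬(r ⇔ (q ⇒ r)) ⇒ ¬((q ⇒ r) · ¬r) = 1 ⇒ 4 = 5
q · r = 2 · 4 = 2
¬(q · r) = ¬2 = 3
r ⇒ q = 4 ⇒ 2 = 3
¬(r ⇒ q) = ¬3 = 2
¬(r ⇒ q) · p = 2 · 4 = 2
¬(q · r) · (¬(r ⇒ q) · p) = 3 · 2 = 2
r ⇒ p = 4 ⇒ 4 = 5
(r ⇒ p) · p = 5 · 4 = 4
p ⇔ p = 4 ⇔ 4 = 5
r ⇔ p = 4 ⇔ 4 = 5
¬(r ⇔ p) = ¬5 = 0
(p ⇔ p) ⇒ ¬(r ⇔ p) = 5 ⇒ 0 = 0
((r ⇒ p) · p) · ((p ⇔ p) ⇒ ¬(r ⇔ p)) = 4 · 0 = 0
(¬(q · r) · (¬(r ⇒ q) · p)) ⇒ (((r ⇒ p) · p) · ((p ⇔ p) ⇒ ¬(r ⇔ p))) = 2 ⇒ 0 = 3
(¬(r ⇔ (q ⇒ r)) ⇒ ¬((q ⇒ r) · ¬r)) ⇔ ((¬(q · r) · (¬(r ⇒ q) · p)) ⇒ (((r ⇒ p) · p) · ((p ⇔ p) ⇒ ¬(r ⇔ p)))) = 5 ⇔ 3 = 3

3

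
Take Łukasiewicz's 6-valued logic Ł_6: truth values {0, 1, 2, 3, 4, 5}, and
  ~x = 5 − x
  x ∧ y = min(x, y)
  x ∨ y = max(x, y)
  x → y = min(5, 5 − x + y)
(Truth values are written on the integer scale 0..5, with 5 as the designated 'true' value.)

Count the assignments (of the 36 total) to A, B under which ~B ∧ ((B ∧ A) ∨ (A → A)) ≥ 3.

18

value 5: 6 assignments (counts)
value 4: 6 assignments (counts)
value 3: 6 assignments (counts)
value 2: 6 assignments
value 1: 6 assignments
value 0: 6 assignments
So 18 of the 36 assignments meet the threshold.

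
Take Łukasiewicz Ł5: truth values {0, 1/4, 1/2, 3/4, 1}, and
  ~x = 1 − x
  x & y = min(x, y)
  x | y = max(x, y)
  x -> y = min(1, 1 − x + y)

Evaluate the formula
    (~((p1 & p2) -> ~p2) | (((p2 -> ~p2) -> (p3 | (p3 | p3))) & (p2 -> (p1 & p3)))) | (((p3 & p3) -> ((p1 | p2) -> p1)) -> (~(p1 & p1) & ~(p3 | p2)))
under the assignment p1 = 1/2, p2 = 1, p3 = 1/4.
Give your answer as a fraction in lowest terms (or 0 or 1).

p1 & p2 = 1/2 & 1 = 1/2
~p2 = ~1 = 0
(p1 & p2) -> ~p2 = 1/2 -> 0 = 1/2
~((p1 & p2) -> ~p2) = ~1/2 = 1/2
~p2 = ~1 = 0
p2 -> ~p2 = 1 -> 0 = 0
p3 | p3 = 1/4 | 1/4 = 1/4
p3 | (p3 | p3) = 1/4 | 1/4 = 1/4
(p2 -> ~p2) -> (p3 | (p3 | p3)) = 0 -> 1/4 = 1
p1 & p3 = 1/2 & 1/4 = 1/4
p2 -> (p1 & p3) = 1 -> 1/4 = 1/4
((p2 -> ~p2) -> (p3 | (p3 | p3))) & (p2 -> (p1 & p3)) = 1 & 1/4 = 1/4
~((p1 & p2) -> ~p2) | (((p2 -> ~p2) -> (p3 | (p3 | p3))) & (p2 -> (p1 & p3))) = 1/2 | 1/4 = 1/2
p3 & p3 = 1/4 & 1/4 = 1/4
p1 | p2 = 1/2 | 1 = 1
(p1 | p2) -> p1 = 1 -> 1/2 = 1/2
(p3 & p3) -> ((p1 | p2) -> p1) = 1/4 -> 1/2 = 1
p1 & p1 = 1/2 & 1/2 = 1/2
~(p1 & p1) = ~1/2 = 1/2
p3 | p2 = 1/4 | 1 = 1
~(p3 | p2) = ~1 = 0
~(p1 & p1) & ~(p3 | p2) = 1/2 & 0 = 0
((p3 & p3) -> ((p1 | p2) -> p1)) -> (~(p1 & p1) & ~(p3 | p2)) = 1 -> 0 = 0
(~((p1 & p2) -> ~p2) | (((p2 -> ~p2) -> (p3 | (p3 | p3))) & (p2 -> (p1 & p3)))) | (((p3 & p3) -> ((p1 | p2) -> p1)) -> (~(p1 & p1) & ~(p3 | p2))) = 1/2 | 0 = 1/2

1/2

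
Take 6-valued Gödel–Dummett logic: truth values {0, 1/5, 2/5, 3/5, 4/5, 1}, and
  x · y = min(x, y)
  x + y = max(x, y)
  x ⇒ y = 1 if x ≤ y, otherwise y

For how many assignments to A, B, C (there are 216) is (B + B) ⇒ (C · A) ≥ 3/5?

104

value 1: 91 assignments (counts)
value 4/5: 3 assignments (counts)
value 3/5: 10 assignments (counts)
value 2/5: 21 assignments
value 1/5: 36 assignments
value 0: 55 assignments
So 104 of the 216 assignments meet the threshold.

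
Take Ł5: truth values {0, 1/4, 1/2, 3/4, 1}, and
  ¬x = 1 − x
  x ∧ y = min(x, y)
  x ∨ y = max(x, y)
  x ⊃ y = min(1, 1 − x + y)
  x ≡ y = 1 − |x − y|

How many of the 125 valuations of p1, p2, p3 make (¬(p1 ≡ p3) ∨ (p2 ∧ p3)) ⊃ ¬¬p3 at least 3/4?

105

value 1: 95 assignments (counts)
value 3/4: 10 assignments (counts)
value 1/2: 10 assignments
value 1/4: 5 assignments
value 0: 5 assignments
So 105 of the 125 assignments meet the threshold.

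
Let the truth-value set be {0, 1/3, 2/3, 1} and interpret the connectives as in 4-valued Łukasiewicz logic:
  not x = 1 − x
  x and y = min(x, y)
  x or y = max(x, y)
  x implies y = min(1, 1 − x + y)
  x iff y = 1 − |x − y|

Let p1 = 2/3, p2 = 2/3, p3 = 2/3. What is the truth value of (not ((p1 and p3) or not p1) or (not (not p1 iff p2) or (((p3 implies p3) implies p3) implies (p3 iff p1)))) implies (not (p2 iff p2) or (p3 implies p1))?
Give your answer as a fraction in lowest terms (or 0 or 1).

p1 and p3 = 2/3 and 2/3 = 2/3
not p1 = not 2/3 = 1/3
(p1 and p3) or not p1 = 2/3 or 1/3 = 2/3
not ((p1 and p3) or not p1) = not 2/3 = 1/3
not p1 = not 2/3 = 1/3
not p1 iff p2 = 1/3 iff 2/3 = 2/3
not (not p1 iff p2) = not 2/3 = 1/3
p3 implies p3 = 2/3 implies 2/3 = 1
(p3 implies p3) implies p3 = 1 implies 2/3 = 2/3
p3 iff p1 = 2/3 iff 2/3 = 1
((p3 implies p3) implies p3) implies (p3 iff p1) = 2/3 implies 1 = 1
not (not p1 iff p2) or (((p3 implies p3) implies p3) implies (p3 iff p1)) = 1/3 or 1 = 1
not ((p1 and p3) or not p1) or (not (not p1 iff p2) or (((p3 implies p3) implies p3) implies (p3 iff p1))) = 1/3 or 1 = 1
p2 iff p2 = 2/3 iff 2/3 = 1
not (p2 iff p2) = not 1 = 0
p3 implies p1 = 2/3 implies 2/3 = 1
not (p2 iff p2) or (p3 implies p1) = 0 or 1 = 1
(not ((p1 and p3) or not p1) or (not (not p1 iff p2) or (((p3 implies p3) implies p3) implies (p3 iff p1)))) implies (not (p2 iff p2) or (p3 implies p1)) = 1 implies 1 = 1

1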